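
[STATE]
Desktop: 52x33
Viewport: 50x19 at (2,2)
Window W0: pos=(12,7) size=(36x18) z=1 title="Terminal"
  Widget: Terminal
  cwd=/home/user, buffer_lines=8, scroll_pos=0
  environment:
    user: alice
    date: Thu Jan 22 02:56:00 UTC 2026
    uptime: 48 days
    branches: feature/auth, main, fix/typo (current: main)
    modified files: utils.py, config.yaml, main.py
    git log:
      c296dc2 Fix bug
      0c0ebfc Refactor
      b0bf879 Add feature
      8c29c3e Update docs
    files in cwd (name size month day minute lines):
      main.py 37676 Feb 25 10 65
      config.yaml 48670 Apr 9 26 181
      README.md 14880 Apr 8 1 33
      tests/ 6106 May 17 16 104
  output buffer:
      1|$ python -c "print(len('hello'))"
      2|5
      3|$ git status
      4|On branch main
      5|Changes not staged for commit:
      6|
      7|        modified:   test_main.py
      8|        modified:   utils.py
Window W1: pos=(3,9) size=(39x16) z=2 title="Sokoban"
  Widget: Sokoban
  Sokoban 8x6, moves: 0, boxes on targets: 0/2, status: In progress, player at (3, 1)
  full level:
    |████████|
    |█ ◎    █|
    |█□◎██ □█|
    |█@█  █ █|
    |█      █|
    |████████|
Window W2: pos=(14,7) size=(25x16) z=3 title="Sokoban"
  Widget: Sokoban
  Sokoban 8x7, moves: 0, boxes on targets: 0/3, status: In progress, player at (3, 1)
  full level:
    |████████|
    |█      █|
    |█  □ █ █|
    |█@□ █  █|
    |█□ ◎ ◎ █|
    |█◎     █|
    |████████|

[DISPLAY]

                                                  
                                                  
                                                  
                                                  
                                                  
          ┏━┏━━━━━━━━━━━━━━━━━━━━━━━┓━━━━━━━━┓    
          ┃ ┃ Sokoban               ┃        ┃    
 ┏━━━━━━━━━━┠───────────────────────┨━━┓─────┨    
 ┃ Sokoban  ┃████████               ┃  ┃'))" ┃    
 ┠──────────┃█      █               ┃──┨     ┃    
 ┃████████  ┃█  □ █ █               ┃  ┃     ┃    
 ┃█ ◎    █  ┃█@□ █  █               ┃  ┃     ┃    
 ┃█□◎██ □█  ┃█□ ◎ ◎ █               ┃  ┃:    ┃    
 ┃█@█  █ █  ┃█◎     █               ┃  ┃     ┃    
 ┃█      █  ┃████████               ┃  ┃.py  ┃    
 ┃████████  ┃Moves: 0  0/3          ┃  ┃     ┃    
 ┃Moves: 0  ┃                       ┃  ┃     ┃    
 ┃          ┃                       ┃  ┃     ┃    
 ┃          ┃                       ┃  ┃     ┃    


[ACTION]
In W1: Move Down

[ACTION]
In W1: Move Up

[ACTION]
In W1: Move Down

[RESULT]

                                                  
                                                  
                                                  
                                                  
                                                  
          ┏━┏━━━━━━━━━━━━━━━━━━━━━━━┓━━━━━━━━┓    
          ┃ ┃ Sokoban               ┃        ┃    
 ┏━━━━━━━━━━┠───────────────────────┨━━┓─────┨    
 ┃ Sokoban  ┃████████               ┃  ┃'))" ┃    
 ┠──────────┃█      █               ┃──┨     ┃    
 ┃████████  ┃█  □ █ █               ┃  ┃     ┃    
 ┃█ ◎    █  ┃█@□ █  █               ┃  ┃     ┃    
 ┃█□◎██ □█  ┃█□ ◎ ◎ █               ┃  ┃:    ┃    
 ┃█ █  █ █  ┃█◎     █               ┃  ┃     ┃    
 ┃█@     █  ┃████████               ┃  ┃.py  ┃    
 ┃████████  ┃Moves: 0  0/3          ┃  ┃     ┃    
 ┃Moves: 3  ┃                       ┃  ┃     ┃    
 ┃          ┃                       ┃  ┃     ┃    
 ┃          ┃                       ┃  ┃     ┃    


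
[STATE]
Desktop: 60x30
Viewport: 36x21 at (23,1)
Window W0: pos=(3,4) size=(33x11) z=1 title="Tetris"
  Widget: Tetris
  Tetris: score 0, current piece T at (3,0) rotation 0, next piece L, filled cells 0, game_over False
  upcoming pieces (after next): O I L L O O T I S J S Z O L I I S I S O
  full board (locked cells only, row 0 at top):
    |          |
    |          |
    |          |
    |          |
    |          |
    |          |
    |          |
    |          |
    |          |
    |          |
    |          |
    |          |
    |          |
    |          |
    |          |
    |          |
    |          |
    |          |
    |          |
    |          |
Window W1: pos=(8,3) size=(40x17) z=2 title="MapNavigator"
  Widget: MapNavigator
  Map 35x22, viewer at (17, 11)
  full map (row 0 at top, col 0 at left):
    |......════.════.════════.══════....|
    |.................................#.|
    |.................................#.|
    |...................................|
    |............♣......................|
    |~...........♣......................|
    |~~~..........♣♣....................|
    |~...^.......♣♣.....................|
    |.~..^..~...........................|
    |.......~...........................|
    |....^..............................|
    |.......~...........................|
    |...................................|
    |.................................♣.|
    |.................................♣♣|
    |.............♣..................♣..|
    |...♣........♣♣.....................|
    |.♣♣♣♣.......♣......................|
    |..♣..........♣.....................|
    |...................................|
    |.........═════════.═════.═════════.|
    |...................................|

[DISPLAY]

                                    
                                    
━━━━━━━━━━━━━━━━━━━━━━━━┓           
                        ┃           
────────────────────────┨           
♣...................... ┃           
.♣♣.................... ┃           
♣♣..................... ┃           
....................... ┃           
....................... ┃           
....................... ┃           
.....@................. ┃           
....................... ┃           
.....................♣. ┃           
.....................♣♣ ┃           
.♣..................♣.. ┃           
♣♣..................... ┃           
♣...................... ┃           
━━━━━━━━━━━━━━━━━━━━━━━━┛           
                                    
                                    


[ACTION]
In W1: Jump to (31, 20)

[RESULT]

                                    
                                    
━━━━━━━━━━━━━━━━━━━━━━━━┓           
                        ┃           
────────────────────────┨           
.......♣♣               ┃           
......♣..               ┃           
.........               ┃           
.........               ┃           
.........               ┃           
.........               ┃           
═════@══.               ┃           
.........               ┃           
                        ┃           
                        ┃           
                        ┃           
                        ┃           
                        ┃           
━━━━━━━━━━━━━━━━━━━━━━━━┛           
                                    
                                    


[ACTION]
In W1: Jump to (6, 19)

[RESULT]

                                    
                                    
━━━━━━━━━━━━━━━━━━━━━━━━┓           
                        ┃           
────────────────────────┨           
........................┃           
........................┃           
............♣...........┃           
..♣........♣♣...........┃           
♣♣♣♣.......♣............┃           
.♣..........♣...........┃           
.....@..................┃           
........═════════.═════.┃           
........................┃           
                        ┃           
                        ┃           
                        ┃           
                        ┃           
━━━━━━━━━━━━━━━━━━━━━━━━┛           
                                    
                                    


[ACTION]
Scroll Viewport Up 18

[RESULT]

                                    
                                    
                                    
━━━━━━━━━━━━━━━━━━━━━━━━┓           
                        ┃           
────────────────────────┨           
........................┃           
........................┃           
............♣...........┃           
..♣........♣♣...........┃           
♣♣♣♣.......♣............┃           
.♣..........♣...........┃           
.....@..................┃           
........═════════.═════.┃           
........................┃           
                        ┃           
                        ┃           
                        ┃           
                        ┃           
━━━━━━━━━━━━━━━━━━━━━━━━┛           
                                    


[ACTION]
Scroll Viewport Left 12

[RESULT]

                                    
                                    
                                    
━━━━━━━━━━━━━━━━━━━━━━━━━━━━━━━━━━━━
apNavigator                         
────────────────────────────────────
           .........................
           .........................
           .............♣...........
           ...♣........♣♣...........
           .♣♣♣♣.......♣............
           ..♣..........♣...........
           ......@..................
           .........═════════.═════.
           .........................
                                    
                                    
                                    
                                    
━━━━━━━━━━━━━━━━━━━━━━━━━━━━━━━━━━━━
                                    


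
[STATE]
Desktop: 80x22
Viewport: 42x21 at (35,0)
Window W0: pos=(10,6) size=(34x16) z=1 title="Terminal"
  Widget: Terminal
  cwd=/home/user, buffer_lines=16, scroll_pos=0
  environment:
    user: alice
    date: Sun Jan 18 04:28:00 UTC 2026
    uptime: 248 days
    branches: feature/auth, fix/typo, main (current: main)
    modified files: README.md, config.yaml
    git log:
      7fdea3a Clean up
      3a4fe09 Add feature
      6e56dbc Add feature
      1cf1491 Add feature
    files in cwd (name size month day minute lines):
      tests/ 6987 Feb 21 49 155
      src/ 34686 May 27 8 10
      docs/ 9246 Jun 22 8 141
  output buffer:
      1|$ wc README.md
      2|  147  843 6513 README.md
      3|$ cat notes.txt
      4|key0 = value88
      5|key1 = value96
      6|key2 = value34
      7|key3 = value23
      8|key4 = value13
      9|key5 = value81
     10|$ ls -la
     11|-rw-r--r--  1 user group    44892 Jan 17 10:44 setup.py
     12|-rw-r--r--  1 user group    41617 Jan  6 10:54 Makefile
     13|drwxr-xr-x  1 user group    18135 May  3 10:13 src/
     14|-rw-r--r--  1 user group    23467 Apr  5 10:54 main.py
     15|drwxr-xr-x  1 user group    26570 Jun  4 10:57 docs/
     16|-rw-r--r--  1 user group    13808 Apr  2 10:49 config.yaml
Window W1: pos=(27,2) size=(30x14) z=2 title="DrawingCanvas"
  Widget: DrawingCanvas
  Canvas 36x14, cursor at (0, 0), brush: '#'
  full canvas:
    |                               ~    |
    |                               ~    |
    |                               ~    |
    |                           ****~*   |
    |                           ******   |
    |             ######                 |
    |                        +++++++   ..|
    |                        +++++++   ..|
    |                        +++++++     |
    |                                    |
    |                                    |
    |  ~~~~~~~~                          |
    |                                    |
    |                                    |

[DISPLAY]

                                          
                                          
━━━━━━━━━━━━━━━━━━━━━┓                    
gCanvas              ┃                    
─────────────────────┨                    
                     ┃                    
                     ┃                    
                     ┃                    
                    *┃                    
                    *┃                    
      ######         ┃                    
                 ++++┃                    
                 ++++┃                    
                 ++++┃                    
                     ┃                    
━━━━━━━━━━━━━━━━━━━━━┛                    
        ┃                                 
        ┃                                 
        ┃                                 
    4489┃                                 
    4161┃                                 


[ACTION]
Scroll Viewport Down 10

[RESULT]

                                          
━━━━━━━━━━━━━━━━━━━━━┓                    
gCanvas              ┃                    
─────────────────────┨                    
                     ┃                    
                     ┃                    
                     ┃                    
                    *┃                    
                    *┃                    
      ######         ┃                    
                 ++++┃                    
                 ++++┃                    
                 ++++┃                    
                     ┃                    
━━━━━━━━━━━━━━━━━━━━━┛                    
        ┃                                 
        ┃                                 
        ┃                                 
    4489┃                                 
    4161┃                                 
━━━━━━━━┛                                 


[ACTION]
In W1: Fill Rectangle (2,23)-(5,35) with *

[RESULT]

                                          
━━━━━━━━━━━━━━━━━━━━━┓                    
gCanvas              ┃                    
─────────────────────┨                    
                     ┃                    
                     ┃                    
                *****┃                    
                *****┃                    
                *****┃                    
      ######    *****┃                    
                 ++++┃                    
                 ++++┃                    
                 ++++┃                    
                     ┃                    
━━━━━━━━━━━━━━━━━━━━━┛                    
        ┃                                 
        ┃                                 
        ┃                                 
    4489┃                                 
    4161┃                                 
━━━━━━━━┛                                 


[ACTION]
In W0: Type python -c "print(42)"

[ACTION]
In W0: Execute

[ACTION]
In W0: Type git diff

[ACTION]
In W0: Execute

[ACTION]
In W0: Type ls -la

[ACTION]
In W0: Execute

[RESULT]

                                          
━━━━━━━━━━━━━━━━━━━━━┓                    
gCanvas              ┃                    
─────────────────────┨                    
                     ┃                    
                     ┃                    
                *****┃                    
                *****┃                    
                *****┃                    
      ######    *****┃                    
                 ++++┃                    
                 ++++┃                    
                 ++++┃                    
                     ┃                    
━━━━━━━━━━━━━━━━━━━━━┛                    
        ┃                                 
p     69┃                                 
p    346┃                                 
p     92┃                                 
        ┃                                 
━━━━━━━━┛                                 


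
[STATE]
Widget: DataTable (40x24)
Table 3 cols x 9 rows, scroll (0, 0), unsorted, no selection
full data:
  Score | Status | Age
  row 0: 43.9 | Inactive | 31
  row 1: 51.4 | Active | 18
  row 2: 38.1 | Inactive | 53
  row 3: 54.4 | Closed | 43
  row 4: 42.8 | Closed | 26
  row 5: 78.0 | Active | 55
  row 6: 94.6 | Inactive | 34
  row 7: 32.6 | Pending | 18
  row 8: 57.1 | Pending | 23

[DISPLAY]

Score│Status  │Age                      
─────┼────────┼───                      
43.9 │Inactive│31                       
51.4 │Active  │18                       
38.1 │Inactive│53                       
54.4 │Closed  │43                       
42.8 │Closed  │26                       
78.0 │Active  │55                       
94.6 │Inactive│34                       
32.6 │Pending │18                       
57.1 │Pending │23                       
                                        
                                        
                                        
                                        
                                        
                                        
                                        
                                        
                                        
                                        
                                        
                                        
                                        


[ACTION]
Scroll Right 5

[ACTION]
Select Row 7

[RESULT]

Score│Status  │Age                      
─────┼────────┼───                      
43.9 │Inactive│31                       
51.4 │Active  │18                       
38.1 │Inactive│53                       
54.4 │Closed  │43                       
42.8 │Closed  │26                       
78.0 │Active  │55                       
94.6 │Inactive│34                       
>2.6 │Pending │18                       
57.1 │Pending │23                       
                                        
                                        
                                        
                                        
                                        
                                        
                                        
                                        
                                        
                                        
                                        
                                        
                                        


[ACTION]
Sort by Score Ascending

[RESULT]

Scor▲│Status  │Age                      
─────┼────────┼───                      
32.6 │Pending │18                       
38.1 │Inactive│53                       
42.8 │Closed  │26                       
43.9 │Inactive│31                       
51.4 │Active  │18                       
54.4 │Closed  │43                       
57.1 │Pending │23                       
>8.0 │Active  │55                       
94.6 │Inactive│34                       
                                        
                                        
                                        
                                        
                                        
                                        
                                        
                                        
                                        
                                        
                                        
                                        
                                        


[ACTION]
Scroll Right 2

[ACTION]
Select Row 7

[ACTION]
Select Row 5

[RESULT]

Scor▲│Status  │Age                      
─────┼────────┼───                      
32.6 │Pending │18                       
38.1 │Inactive│53                       
42.8 │Closed  │26                       
43.9 │Inactive│31                       
51.4 │Active  │18                       
>4.4 │Closed  │43                       
57.1 │Pending │23                       
78.0 │Active  │55                       
94.6 │Inactive│34                       
                                        
                                        
                                        
                                        
                                        
                                        
                                        
                                        
                                        
                                        
                                        
                                        
                                        


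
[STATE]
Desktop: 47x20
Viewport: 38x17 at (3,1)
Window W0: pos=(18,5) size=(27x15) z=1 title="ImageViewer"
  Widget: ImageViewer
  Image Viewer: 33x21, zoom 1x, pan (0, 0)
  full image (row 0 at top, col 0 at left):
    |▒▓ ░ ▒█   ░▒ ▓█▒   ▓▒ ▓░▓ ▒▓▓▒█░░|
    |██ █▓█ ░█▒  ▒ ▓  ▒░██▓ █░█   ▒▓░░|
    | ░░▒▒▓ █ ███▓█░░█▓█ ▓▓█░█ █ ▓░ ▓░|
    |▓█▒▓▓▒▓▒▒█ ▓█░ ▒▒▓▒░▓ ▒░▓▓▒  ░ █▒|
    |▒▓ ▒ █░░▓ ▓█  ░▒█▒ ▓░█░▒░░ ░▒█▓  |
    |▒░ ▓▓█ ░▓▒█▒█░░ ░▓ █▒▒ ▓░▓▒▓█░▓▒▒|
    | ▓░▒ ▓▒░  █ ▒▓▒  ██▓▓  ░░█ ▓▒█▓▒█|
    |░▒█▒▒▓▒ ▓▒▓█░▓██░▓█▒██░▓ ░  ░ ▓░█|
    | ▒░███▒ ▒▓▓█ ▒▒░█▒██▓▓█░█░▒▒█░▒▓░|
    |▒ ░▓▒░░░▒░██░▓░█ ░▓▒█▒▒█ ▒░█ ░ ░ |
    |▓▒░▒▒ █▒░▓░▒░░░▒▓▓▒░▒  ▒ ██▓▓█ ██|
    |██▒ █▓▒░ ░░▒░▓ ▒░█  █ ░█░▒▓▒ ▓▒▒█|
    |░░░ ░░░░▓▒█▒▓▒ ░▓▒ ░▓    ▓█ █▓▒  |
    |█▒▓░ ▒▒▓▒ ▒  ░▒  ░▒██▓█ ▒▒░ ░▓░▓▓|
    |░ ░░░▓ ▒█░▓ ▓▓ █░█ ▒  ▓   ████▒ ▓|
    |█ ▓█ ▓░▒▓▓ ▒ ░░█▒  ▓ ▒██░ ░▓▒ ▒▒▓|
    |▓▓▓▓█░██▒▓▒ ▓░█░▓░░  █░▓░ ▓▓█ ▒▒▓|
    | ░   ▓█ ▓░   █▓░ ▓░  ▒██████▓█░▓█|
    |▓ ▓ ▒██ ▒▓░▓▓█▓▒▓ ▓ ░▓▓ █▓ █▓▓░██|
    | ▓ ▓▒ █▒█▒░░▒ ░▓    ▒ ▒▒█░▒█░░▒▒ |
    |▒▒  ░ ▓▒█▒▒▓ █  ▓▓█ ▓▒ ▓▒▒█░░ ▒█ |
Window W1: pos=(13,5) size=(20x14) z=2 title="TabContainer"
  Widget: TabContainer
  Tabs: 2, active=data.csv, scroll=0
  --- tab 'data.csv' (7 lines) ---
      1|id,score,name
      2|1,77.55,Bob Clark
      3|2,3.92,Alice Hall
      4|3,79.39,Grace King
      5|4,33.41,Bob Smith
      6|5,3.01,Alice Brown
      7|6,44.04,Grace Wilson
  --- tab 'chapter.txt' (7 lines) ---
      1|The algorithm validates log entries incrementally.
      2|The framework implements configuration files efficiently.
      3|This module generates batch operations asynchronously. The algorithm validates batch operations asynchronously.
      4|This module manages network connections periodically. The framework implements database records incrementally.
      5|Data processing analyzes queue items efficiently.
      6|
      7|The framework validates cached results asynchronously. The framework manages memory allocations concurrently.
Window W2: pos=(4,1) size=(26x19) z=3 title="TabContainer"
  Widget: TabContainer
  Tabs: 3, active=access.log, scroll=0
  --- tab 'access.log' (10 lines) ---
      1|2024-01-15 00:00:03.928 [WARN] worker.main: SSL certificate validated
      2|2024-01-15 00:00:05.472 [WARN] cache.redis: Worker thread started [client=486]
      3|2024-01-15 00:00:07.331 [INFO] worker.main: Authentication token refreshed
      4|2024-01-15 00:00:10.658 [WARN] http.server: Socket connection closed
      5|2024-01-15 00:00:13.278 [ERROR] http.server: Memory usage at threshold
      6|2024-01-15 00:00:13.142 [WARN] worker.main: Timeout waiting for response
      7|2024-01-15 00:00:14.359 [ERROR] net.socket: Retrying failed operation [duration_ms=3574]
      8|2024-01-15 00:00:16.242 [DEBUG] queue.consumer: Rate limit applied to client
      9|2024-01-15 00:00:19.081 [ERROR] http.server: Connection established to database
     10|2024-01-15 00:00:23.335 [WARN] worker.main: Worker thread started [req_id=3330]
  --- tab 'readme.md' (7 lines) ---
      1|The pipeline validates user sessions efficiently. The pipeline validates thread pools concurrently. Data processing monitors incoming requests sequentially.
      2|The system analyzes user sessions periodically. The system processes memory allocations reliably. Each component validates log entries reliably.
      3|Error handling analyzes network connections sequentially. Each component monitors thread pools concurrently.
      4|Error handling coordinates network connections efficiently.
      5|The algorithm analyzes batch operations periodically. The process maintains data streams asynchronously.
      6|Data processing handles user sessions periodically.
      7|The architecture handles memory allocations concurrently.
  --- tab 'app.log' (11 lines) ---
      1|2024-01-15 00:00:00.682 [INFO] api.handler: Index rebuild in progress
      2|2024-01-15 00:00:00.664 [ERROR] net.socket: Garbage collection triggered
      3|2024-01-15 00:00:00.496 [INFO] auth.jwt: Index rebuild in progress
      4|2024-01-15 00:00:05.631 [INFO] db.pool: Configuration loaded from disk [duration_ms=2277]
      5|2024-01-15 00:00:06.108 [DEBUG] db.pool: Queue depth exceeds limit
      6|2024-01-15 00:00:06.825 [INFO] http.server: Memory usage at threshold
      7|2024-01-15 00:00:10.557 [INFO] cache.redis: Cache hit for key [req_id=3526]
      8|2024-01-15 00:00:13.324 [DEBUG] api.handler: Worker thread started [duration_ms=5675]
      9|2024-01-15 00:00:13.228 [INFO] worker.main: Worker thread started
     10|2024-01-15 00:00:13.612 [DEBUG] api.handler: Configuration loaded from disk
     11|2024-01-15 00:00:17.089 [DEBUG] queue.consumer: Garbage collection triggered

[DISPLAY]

 ┏━━━━━━━━━━━━━━━━━━━━━━━━┓           
 ┃ TabContainer           ┃           
 ┠────────────────────────┨           
 ┃[access.log]│ readme.md ┃           
 ┃────────────────────────┃━━┓━━━━━━━━
 ┃2024-01-15 00:00:03.928 ┃  ┃        
 ┃2024-01-15 00:00:05.472 ┃──┨────────
 ┃2024-01-15 00:00:07.331 ┃te┃█▒   ▓▒ 
 ┃2024-01-15 00:00:10.658 ┃──┃▓  ▒░██▓
 ┃2024-01-15 00:00:13.278 ┃  ┃░░█▓█ ▓▓
 ┃2024-01-15 00:00:13.142 ┃k ┃ ▒▒▓▒░▓ 
 ┃2024-01-15 00:00:14.359 ┃l ┃░▒█▒ ▓░█
 ┃2024-01-15 00:00:16.242 ┃ng┃░ ░▓ █▒▒
 ┃2024-01-15 00:00:19.081 ┃h ┃▒  ██▓▓ 
 ┃2024-01-15 00:00:23.335 ┃wn┃██░▓█▒██
 ┃                        ┃ls┃▒░█▒██▓▓
 ┃                        ┃  ┃░█ ░▓▒█▒


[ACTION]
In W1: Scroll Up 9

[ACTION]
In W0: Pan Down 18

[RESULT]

 ┏━━━━━━━━━━━━━━━━━━━━━━━━┓           
 ┃ TabContainer           ┃           
 ┠────────────────────────┨           
 ┃[access.log]│ readme.md ┃           
 ┃────────────────────────┃━━┓━━━━━━━━
 ┃2024-01-15 00:00:03.928 ┃  ┃        
 ┃2024-01-15 00:00:05.472 ┃──┨────────
 ┃2024-01-15 00:00:07.331 ┃te┃▓▒▓ ▓ ░▓
 ┃2024-01-15 00:00:10.658 ┃──┃░▓    ▒ 
 ┃2024-01-15 00:00:13.278 ┃  ┃  ▓▓█ ▓▒
 ┃2024-01-15 00:00:13.142 ┃k ┃        
 ┃2024-01-15 00:00:14.359 ┃l ┃        
 ┃2024-01-15 00:00:16.242 ┃ng┃        
 ┃2024-01-15 00:00:19.081 ┃h ┃        
 ┃2024-01-15 00:00:23.335 ┃wn┃        
 ┃                        ┃ls┃        
 ┃                        ┃  ┃        


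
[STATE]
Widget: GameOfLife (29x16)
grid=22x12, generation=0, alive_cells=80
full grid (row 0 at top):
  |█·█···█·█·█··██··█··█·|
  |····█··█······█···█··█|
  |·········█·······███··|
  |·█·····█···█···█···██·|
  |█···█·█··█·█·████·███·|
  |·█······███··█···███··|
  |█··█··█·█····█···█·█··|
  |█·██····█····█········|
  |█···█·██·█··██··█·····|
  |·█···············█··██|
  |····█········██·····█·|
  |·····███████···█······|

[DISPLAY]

Gen: 0                       
█·█···█·█·█··██··█··█·       
····█··█······█···█··█       
·········█·······███··       
·█·····█···█···█···██·       
█···█·█··█·█·████·███·       
·█······███··█···███··       
█··█··█·█····█···█·█··       
█·██····█····█········       
█···█·██·█··██··█·····       
·█···············█··██       
····█········██·····█·       
·····███████···█······       
                             
                             
                             


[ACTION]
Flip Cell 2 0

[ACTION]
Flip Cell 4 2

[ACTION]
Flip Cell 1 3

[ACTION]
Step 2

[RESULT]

Gen: 2                       
··█····█·····██·······       
··█····█·█···██·······       
███··········██·······       
██·····███··█·██······       
···█···█·███·█·██·····       
█··██··██·██···█······       
█·····█·█···█··█······       
█····██··█············       
··█····███··█·········       
····██·····██·█·····██       
····█·····██··██····██       
·····█····█···········       
                             
                             
                             


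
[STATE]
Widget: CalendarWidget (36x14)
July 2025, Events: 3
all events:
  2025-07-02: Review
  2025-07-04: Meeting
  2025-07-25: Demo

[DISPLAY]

             July 2025              
Mo Tu We Th Fr Sa Su                
    1  2*  3  4*  5  6              
 7  8  9 10 11 12 13                
14 15 16 17 18 19 20                
21 22 23 24 25* 26 27               
28 29 30 31                         
                                    
                                    
                                    
                                    
                                    
                                    
                                    


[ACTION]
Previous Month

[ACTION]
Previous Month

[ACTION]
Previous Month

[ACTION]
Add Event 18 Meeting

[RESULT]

             April 2025             
Mo Tu We Th Fr Sa Su                
    1  2  3  4  5  6                
 7  8  9 10 11 12 13                
14 15 16 17 18* 19 20               
21 22 23 24 25 26 27                
28 29 30                            
                                    
                                    
                                    
                                    
                                    
                                    
                                    


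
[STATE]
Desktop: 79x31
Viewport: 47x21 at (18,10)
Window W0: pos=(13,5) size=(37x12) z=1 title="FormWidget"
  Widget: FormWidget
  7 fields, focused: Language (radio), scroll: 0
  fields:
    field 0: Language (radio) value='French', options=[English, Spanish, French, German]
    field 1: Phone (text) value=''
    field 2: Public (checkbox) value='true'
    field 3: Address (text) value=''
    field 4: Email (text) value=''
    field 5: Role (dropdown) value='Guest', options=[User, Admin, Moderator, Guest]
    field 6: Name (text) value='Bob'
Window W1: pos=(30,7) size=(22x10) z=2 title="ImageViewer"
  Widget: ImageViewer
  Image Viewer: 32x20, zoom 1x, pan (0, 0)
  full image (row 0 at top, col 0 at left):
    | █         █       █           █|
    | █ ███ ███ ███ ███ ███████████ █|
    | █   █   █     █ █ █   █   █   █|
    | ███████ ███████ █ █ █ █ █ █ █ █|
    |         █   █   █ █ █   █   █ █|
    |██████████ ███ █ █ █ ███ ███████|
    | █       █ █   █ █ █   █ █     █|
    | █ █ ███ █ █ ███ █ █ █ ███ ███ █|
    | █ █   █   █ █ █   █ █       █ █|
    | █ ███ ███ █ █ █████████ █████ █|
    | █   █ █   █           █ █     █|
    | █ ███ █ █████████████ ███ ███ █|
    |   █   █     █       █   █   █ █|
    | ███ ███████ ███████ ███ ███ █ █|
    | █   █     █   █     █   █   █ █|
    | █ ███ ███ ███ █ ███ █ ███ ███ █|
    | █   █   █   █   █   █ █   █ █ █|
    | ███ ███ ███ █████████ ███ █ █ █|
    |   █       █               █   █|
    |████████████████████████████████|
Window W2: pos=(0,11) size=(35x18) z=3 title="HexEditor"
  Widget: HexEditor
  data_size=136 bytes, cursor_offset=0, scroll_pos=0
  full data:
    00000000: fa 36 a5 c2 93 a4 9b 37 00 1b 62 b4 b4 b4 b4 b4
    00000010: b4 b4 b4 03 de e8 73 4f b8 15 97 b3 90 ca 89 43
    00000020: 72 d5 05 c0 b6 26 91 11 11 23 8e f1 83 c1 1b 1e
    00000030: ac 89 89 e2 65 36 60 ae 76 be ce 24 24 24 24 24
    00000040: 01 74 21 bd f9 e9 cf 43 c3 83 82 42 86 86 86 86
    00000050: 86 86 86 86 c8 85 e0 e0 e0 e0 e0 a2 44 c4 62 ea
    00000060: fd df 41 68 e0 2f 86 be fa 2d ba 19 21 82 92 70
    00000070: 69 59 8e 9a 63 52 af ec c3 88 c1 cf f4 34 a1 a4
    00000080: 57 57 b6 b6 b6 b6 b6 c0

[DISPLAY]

blic:     [x┃ █         █       █┃             
━━━━━━━━━━━━━━━━┓██ ███ ███ ███ █┃             
                ┃ █   █     █ █ █┃             
────────────────┨████ ███████ █ █┃             
5 c2 93 a4 9b 37┃     █   █   █ █┃             
4 03 de e8 73 4f┃██████ ███ █ █ █┃             
5 c0 b6 26 91 11┃━━━━━━━━━━━━━━━━┛             
9 e2 65 36 60 ae┃                              
1 bd f9 e9 cf 43┃                              
6 86 c8 85 e0 e0┃                              
1 68 e0 2f 86 be┃                              
e 9a 63 52 af ec┃                              
6 b6 b6 b6 b6 c0┃                              
                ┃                              
                ┃                              
                ┃                              
                ┃                              
                ┃                              
━━━━━━━━━━━━━━━━┛                              
                                               
                                               


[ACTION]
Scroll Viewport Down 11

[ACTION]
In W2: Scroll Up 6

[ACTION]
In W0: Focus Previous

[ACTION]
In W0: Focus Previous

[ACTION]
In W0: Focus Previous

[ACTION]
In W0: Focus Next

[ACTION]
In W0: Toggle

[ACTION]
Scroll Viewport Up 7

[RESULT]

                                               
                                               
━━━━━━━━━━━━━━━━━━━━━━━━━━━━━━━┓               
mWidget                        ┃               
────────────┏━━━━━━━━━━━━━━━━━━━━┓             
nguage:   ( ┃ ImageViewer        ┃             
one:      [ ┠────────────────────┨             
blic:     [x┃ █         █       █┃             
━━━━━━━━━━━━━━━━┓██ ███ ███ ███ █┃             
                ┃ █   █     █ █ █┃             
────────────────┨████ ███████ █ █┃             
5 c2 93 a4 9b 37┃     █   █   █ █┃             
4 03 de e8 73 4f┃██████ ███ █ █ █┃             
5 c0 b6 26 91 11┃━━━━━━━━━━━━━━━━┛             
9 e2 65 36 60 ae┃                              
1 bd f9 e9 cf 43┃                              
6 86 c8 85 e0 e0┃                              
1 68 e0 2f 86 be┃                              
e 9a 63 52 af ec┃                              
6 b6 b6 b6 b6 c0┃                              
                ┃                              


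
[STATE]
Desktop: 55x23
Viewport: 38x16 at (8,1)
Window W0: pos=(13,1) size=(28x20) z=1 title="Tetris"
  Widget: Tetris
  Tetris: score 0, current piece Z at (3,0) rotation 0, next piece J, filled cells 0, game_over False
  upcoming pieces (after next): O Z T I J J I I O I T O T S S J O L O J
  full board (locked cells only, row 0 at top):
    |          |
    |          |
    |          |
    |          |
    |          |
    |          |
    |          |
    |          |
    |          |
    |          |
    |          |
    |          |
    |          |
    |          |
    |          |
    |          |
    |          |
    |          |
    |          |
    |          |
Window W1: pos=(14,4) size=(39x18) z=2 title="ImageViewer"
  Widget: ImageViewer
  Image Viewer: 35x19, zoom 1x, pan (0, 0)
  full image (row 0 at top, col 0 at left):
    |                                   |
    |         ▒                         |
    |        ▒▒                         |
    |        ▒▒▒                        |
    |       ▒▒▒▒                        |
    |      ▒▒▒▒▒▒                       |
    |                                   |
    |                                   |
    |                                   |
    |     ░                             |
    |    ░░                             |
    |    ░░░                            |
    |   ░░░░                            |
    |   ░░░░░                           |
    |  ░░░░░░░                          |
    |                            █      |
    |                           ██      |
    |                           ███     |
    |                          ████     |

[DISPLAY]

     ┏━━━━━━━━━━━━━━━━━━━━━━━━━━┓     
     ┃ Tetris                   ┃     
     ┠──────────────────────────┨     
     ┃┏━━━━━━━━━━━━━━━━━━━━━━━━━━━━━━━
     ┃┃ ImageViewer                   
     ┃┠───────────────────────────────
     ┃┃                               
     ┃┃         ▒                     
     ┃┃        ▒▒                     
     ┃┃        ▒▒▒                    
     ┃┃       ▒▒▒▒                    
     ┃┃      ▒▒▒▒▒▒                   
     ┃┃                               
     ┃┃                               
     ┃┃                               
     ┃┃     ░                         


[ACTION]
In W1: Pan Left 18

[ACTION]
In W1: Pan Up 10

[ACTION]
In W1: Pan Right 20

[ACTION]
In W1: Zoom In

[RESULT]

     ┏━━━━━━━━━━━━━━━━━━━━━━━━━━┓     
     ┃ Tetris                   ┃     
     ┠──────────────────────────┨     
     ┃┏━━━━━━━━━━━━━━━━━━━━━━━━━━━━━━━
     ┃┃ ImageViewer                   
     ┃┠───────────────────────────────
     ┃┃                               
     ┃┃                               
     ┃┃                               
     ┃┃                               
     ┃┃                               
     ┃┃                               
     ┃┃▒▒                             
     ┃┃▒▒                             
     ┃┃▒▒                             
     ┃┃▒▒                             
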